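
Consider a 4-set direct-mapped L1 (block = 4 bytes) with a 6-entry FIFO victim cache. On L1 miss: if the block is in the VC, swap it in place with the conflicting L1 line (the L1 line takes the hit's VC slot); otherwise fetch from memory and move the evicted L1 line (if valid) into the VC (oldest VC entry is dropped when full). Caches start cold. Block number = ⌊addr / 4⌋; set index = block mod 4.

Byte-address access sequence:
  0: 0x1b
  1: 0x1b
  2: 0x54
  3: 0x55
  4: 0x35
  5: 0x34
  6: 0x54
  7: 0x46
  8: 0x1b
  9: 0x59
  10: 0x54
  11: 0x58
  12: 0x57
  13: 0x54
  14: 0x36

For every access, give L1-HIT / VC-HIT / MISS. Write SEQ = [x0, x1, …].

SEQ = [MISS, L1-HIT, MISS, L1-HIT, MISS, L1-HIT, VC-HIT, MISS, L1-HIT, MISS, VC-HIT, L1-HIT, L1-HIT, L1-HIT, VC-HIT]

  [0] addr=0x1b blk=6 s=2: MISS | VC []
  [1] addr=0x1b blk=6 s=2: L1-HIT | VC []
  [2] addr=0x54 blk=21 s=1: MISS | VC []
  [3] addr=0x55 blk=21 s=1: L1-HIT | VC []
  [4] addr=0x35 blk=13 s=1: MISS | VC [21]
  [5] addr=0x34 blk=13 s=1: L1-HIT | VC [21]
  [6] addr=0x54 blk=21 s=1: VC-HIT | VC [13]
  [7] addr=0x46 blk=17 s=1: MISS | VC [13, 21]
  [8] addr=0x1b blk=6 s=2: L1-HIT | VC [13, 21]
  [9] addr=0x59 blk=22 s=2: MISS | VC [13, 21, 6]
  [10] addr=0x54 blk=21 s=1: VC-HIT | VC [13, 17, 6]
  [11] addr=0x58 blk=22 s=2: L1-HIT | VC [13, 17, 6]
  [12] addr=0x57 blk=21 s=1: L1-HIT | VC [13, 17, 6]
  [13] addr=0x54 blk=21 s=1: L1-HIT | VC [13, 17, 6]
  [14] addr=0x36 blk=13 s=1: VC-HIT | VC [21, 17, 6]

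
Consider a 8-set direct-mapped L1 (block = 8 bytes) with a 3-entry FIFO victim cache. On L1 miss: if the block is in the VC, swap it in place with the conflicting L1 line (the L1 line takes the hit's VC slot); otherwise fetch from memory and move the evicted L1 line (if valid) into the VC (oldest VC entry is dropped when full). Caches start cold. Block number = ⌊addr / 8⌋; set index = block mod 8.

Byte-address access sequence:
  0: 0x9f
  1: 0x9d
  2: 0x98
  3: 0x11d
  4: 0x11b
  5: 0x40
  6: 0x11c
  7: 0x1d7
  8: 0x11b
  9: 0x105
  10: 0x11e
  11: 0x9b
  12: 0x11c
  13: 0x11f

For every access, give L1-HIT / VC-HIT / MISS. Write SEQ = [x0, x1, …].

SEQ = [MISS, L1-HIT, L1-HIT, MISS, L1-HIT, MISS, L1-HIT, MISS, L1-HIT, MISS, L1-HIT, VC-HIT, VC-HIT, L1-HIT]

  [0] addr=0x9f blk=19 s=3: MISS | VC []
  [1] addr=0x9d blk=19 s=3: L1-HIT | VC []
  [2] addr=0x98 blk=19 s=3: L1-HIT | VC []
  [3] addr=0x11d blk=35 s=3: MISS | VC [19]
  [4] addr=0x11b blk=35 s=3: L1-HIT | VC [19]
  [5] addr=0x40 blk=8 s=0: MISS | VC [19]
  [6] addr=0x11c blk=35 s=3: L1-HIT | VC [19]
  [7] addr=0x1d7 blk=58 s=2: MISS | VC [19]
  [8] addr=0x11b blk=35 s=3: L1-HIT | VC [19]
  [9] addr=0x105 blk=32 s=0: MISS | VC [19, 8]
  [10] addr=0x11e blk=35 s=3: L1-HIT | VC [19, 8]
  [11] addr=0x9b blk=19 s=3: VC-HIT | VC [35, 8]
  [12] addr=0x11c blk=35 s=3: VC-HIT | VC [19, 8]
  [13] addr=0x11f blk=35 s=3: L1-HIT | VC [19, 8]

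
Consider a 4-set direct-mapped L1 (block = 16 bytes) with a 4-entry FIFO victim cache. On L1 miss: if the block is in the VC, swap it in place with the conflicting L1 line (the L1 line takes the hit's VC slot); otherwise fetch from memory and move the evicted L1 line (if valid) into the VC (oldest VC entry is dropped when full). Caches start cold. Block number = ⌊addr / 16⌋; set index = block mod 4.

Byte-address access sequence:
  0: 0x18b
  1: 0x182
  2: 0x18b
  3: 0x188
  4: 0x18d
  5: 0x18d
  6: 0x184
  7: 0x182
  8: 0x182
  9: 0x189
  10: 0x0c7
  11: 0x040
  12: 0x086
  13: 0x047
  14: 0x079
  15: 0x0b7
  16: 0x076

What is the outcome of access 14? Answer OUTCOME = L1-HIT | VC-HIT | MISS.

OUTCOME = MISS

#0 0x18b→b24/s0 MISS; vc=[]
#1 0x182→b24/s0 L1-HIT; vc=[]
#2 0x18b→b24/s0 L1-HIT; vc=[]
#3 0x188→b24/s0 L1-HIT; vc=[]
#4 0x18d→b24/s0 L1-HIT; vc=[]
#5 0x18d→b24/s0 L1-HIT; vc=[]
#6 0x184→b24/s0 L1-HIT; vc=[]
#7 0x182→b24/s0 L1-HIT; vc=[]
#8 0x182→b24/s0 L1-HIT; vc=[]
#9 0x189→b24/s0 L1-HIT; vc=[]
#10 0xc7→b12/s0 MISS; vc=[24]
#11 0x40→b4/s0 MISS; vc=[24,12]
#12 0x86→b8/s0 MISS; vc=[24,12,4]
#13 0x47→b4/s0 VC-HIT; vc=[24,12,8]
#14 0x79→b7/s3 MISS; vc=[24,12,8]
#15 0xb7→b11/s3 MISS; vc=[24,12,8,7]
#16 0x76→b7/s3 VC-HIT; vc=[24,12,8,11]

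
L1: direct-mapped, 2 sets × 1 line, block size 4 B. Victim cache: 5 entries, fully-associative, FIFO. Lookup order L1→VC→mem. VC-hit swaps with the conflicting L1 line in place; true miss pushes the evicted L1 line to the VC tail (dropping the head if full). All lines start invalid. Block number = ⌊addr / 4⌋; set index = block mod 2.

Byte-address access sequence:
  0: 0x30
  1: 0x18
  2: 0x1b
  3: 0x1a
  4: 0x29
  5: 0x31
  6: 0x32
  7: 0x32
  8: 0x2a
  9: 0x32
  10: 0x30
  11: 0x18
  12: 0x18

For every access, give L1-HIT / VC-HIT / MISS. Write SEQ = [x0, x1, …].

SEQ = [MISS, MISS, L1-HIT, L1-HIT, MISS, VC-HIT, L1-HIT, L1-HIT, VC-HIT, VC-HIT, L1-HIT, VC-HIT, L1-HIT]

0: 0x30 (blk 12, set 0) → MISS  vc=[]
1: 0x18 (blk 6, set 0) → MISS  vc=[12]
2: 0x1b (blk 6, set 0) → L1-HIT  vc=[12]
3: 0x1a (blk 6, set 0) → L1-HIT  vc=[12]
4: 0x29 (blk 10, set 0) → MISS  vc=[12, 6]
5: 0x31 (blk 12, set 0) → VC-HIT  vc=[10, 6]
6: 0x32 (blk 12, set 0) → L1-HIT  vc=[10, 6]
7: 0x32 (blk 12, set 0) → L1-HIT  vc=[10, 6]
8: 0x2a (blk 10, set 0) → VC-HIT  vc=[12, 6]
9: 0x32 (blk 12, set 0) → VC-HIT  vc=[10, 6]
10: 0x30 (blk 12, set 0) → L1-HIT  vc=[10, 6]
11: 0x18 (blk 6, set 0) → VC-HIT  vc=[10, 12]
12: 0x18 (blk 6, set 0) → L1-HIT  vc=[10, 12]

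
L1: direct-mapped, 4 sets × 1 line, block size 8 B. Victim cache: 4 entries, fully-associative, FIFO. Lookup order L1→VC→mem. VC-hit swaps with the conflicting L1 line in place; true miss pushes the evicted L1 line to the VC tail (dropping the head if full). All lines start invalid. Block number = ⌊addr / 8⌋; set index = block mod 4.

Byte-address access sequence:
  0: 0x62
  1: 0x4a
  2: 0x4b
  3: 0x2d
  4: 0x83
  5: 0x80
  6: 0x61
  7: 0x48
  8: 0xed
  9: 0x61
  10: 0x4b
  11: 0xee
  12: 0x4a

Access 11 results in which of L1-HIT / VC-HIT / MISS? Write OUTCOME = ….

OUTCOME = VC-HIT

  [0] addr=0x62 blk=12 s=0: MISS | VC []
  [1] addr=0x4a blk=9 s=1: MISS | VC []
  [2] addr=0x4b blk=9 s=1: L1-HIT | VC []
  [3] addr=0x2d blk=5 s=1: MISS | VC [9]
  [4] addr=0x83 blk=16 s=0: MISS | VC [9, 12]
  [5] addr=0x80 blk=16 s=0: L1-HIT | VC [9, 12]
  [6] addr=0x61 blk=12 s=0: VC-HIT | VC [9, 16]
  [7] addr=0x48 blk=9 s=1: VC-HIT | VC [5, 16]
  [8] addr=0xed blk=29 s=1: MISS | VC [5, 16, 9]
  [9] addr=0x61 blk=12 s=0: L1-HIT | VC [5, 16, 9]
  [10] addr=0x4b blk=9 s=1: VC-HIT | VC [5, 16, 29]
  [11] addr=0xee blk=29 s=1: VC-HIT | VC [5, 16, 9]
  [12] addr=0x4a blk=9 s=1: VC-HIT | VC [5, 16, 29]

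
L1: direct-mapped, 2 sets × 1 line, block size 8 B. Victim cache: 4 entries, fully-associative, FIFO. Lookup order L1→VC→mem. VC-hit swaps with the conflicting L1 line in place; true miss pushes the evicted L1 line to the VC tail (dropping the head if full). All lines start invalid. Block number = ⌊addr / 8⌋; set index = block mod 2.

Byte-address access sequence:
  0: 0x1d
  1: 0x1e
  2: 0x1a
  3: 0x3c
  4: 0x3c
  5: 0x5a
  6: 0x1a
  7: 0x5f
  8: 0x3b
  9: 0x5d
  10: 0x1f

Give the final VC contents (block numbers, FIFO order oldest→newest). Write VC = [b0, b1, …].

VC = [11, 7]

0: 0x1d (blk 3, set 1) → MISS  vc=[]
1: 0x1e (blk 3, set 1) → L1-HIT  vc=[]
2: 0x1a (blk 3, set 1) → L1-HIT  vc=[]
3: 0x3c (blk 7, set 1) → MISS  vc=[3]
4: 0x3c (blk 7, set 1) → L1-HIT  vc=[3]
5: 0x5a (blk 11, set 1) → MISS  vc=[3, 7]
6: 0x1a (blk 3, set 1) → VC-HIT  vc=[11, 7]
7: 0x5f (blk 11, set 1) → VC-HIT  vc=[3, 7]
8: 0x3b (blk 7, set 1) → VC-HIT  vc=[3, 11]
9: 0x5d (blk 11, set 1) → VC-HIT  vc=[3, 7]
10: 0x1f (blk 3, set 1) → VC-HIT  vc=[11, 7]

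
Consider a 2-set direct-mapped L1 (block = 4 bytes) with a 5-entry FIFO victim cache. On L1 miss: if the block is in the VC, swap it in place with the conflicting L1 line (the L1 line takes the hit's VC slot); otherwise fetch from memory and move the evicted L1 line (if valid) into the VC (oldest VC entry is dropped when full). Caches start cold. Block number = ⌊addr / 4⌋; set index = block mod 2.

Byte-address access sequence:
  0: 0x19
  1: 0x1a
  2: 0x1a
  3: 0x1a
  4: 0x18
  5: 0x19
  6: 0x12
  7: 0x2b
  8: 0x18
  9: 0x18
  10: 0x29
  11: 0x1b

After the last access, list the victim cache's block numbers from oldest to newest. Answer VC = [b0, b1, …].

VC = [10, 4]

  [0] addr=0x19 blk=6 s=0: MISS | VC []
  [1] addr=0x1a blk=6 s=0: L1-HIT | VC []
  [2] addr=0x1a blk=6 s=0: L1-HIT | VC []
  [3] addr=0x1a blk=6 s=0: L1-HIT | VC []
  [4] addr=0x18 blk=6 s=0: L1-HIT | VC []
  [5] addr=0x19 blk=6 s=0: L1-HIT | VC []
  [6] addr=0x12 blk=4 s=0: MISS | VC [6]
  [7] addr=0x2b blk=10 s=0: MISS | VC [6, 4]
  [8] addr=0x18 blk=6 s=0: VC-HIT | VC [10, 4]
  [9] addr=0x18 blk=6 s=0: L1-HIT | VC [10, 4]
  [10] addr=0x29 blk=10 s=0: VC-HIT | VC [6, 4]
  [11] addr=0x1b blk=6 s=0: VC-HIT | VC [10, 4]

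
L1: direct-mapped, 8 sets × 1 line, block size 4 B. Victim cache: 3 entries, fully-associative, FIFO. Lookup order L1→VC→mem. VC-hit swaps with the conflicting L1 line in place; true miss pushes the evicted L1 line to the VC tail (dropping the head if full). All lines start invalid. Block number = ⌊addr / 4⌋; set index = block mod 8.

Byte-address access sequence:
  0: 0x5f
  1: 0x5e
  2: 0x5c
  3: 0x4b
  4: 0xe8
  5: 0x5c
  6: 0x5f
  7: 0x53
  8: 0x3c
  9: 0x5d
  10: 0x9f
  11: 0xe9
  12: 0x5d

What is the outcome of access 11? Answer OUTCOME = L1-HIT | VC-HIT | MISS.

OUTCOME = L1-HIT

  [0] addr=0x5f blk=23 s=7: MISS | VC []
  [1] addr=0x5e blk=23 s=7: L1-HIT | VC []
  [2] addr=0x5c blk=23 s=7: L1-HIT | VC []
  [3] addr=0x4b blk=18 s=2: MISS | VC []
  [4] addr=0xe8 blk=58 s=2: MISS | VC [18]
  [5] addr=0x5c blk=23 s=7: L1-HIT | VC [18]
  [6] addr=0x5f blk=23 s=7: L1-HIT | VC [18]
  [7] addr=0x53 blk=20 s=4: MISS | VC [18]
  [8] addr=0x3c blk=15 s=7: MISS | VC [18, 23]
  [9] addr=0x5d blk=23 s=7: VC-HIT | VC [18, 15]
  [10] addr=0x9f blk=39 s=7: MISS | VC [18, 15, 23]
  [11] addr=0xe9 blk=58 s=2: L1-HIT | VC [18, 15, 23]
  [12] addr=0x5d blk=23 s=7: VC-HIT | VC [18, 15, 39]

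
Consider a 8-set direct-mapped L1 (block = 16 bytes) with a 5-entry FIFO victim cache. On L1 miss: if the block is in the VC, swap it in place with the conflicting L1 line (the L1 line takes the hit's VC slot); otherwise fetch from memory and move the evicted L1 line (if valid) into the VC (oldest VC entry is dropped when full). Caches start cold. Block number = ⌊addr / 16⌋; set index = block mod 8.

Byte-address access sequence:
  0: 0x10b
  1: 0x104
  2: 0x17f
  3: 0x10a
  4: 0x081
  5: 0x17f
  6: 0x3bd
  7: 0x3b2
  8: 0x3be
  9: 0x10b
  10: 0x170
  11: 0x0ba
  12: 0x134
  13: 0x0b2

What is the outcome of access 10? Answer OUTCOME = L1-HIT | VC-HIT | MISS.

0: 0x10b (blk 16, set 0) → MISS  vc=[]
1: 0x104 (blk 16, set 0) → L1-HIT  vc=[]
2: 0x17f (blk 23, set 7) → MISS  vc=[]
3: 0x10a (blk 16, set 0) → L1-HIT  vc=[]
4: 0x81 (blk 8, set 0) → MISS  vc=[16]
5: 0x17f (blk 23, set 7) → L1-HIT  vc=[16]
6: 0x3bd (blk 59, set 3) → MISS  vc=[16]
7: 0x3b2 (blk 59, set 3) → L1-HIT  vc=[16]
8: 0x3be (blk 59, set 3) → L1-HIT  vc=[16]
9: 0x10b (blk 16, set 0) → VC-HIT  vc=[8]
10: 0x170 (blk 23, set 7) → L1-HIT  vc=[8]
11: 0xba (blk 11, set 3) → MISS  vc=[8, 59]
12: 0x134 (blk 19, set 3) → MISS  vc=[8, 59, 11]
13: 0xb2 (blk 11, set 3) → VC-HIT  vc=[8, 59, 19]

OUTCOME = L1-HIT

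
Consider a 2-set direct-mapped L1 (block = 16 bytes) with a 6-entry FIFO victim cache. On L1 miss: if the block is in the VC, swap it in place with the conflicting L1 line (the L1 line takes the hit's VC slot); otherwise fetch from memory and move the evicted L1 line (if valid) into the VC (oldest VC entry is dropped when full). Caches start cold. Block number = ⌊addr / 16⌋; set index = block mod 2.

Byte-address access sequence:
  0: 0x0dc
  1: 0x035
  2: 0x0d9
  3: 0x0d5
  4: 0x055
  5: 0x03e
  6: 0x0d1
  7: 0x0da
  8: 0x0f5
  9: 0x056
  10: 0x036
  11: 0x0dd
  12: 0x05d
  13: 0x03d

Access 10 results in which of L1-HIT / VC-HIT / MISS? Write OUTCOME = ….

  [0] addr=0xdc blk=13 s=1: MISS | VC []
  [1] addr=0x35 blk=3 s=1: MISS | VC [13]
  [2] addr=0xd9 blk=13 s=1: VC-HIT | VC [3]
  [3] addr=0xd5 blk=13 s=1: L1-HIT | VC [3]
  [4] addr=0x55 blk=5 s=1: MISS | VC [3, 13]
  [5] addr=0x3e blk=3 s=1: VC-HIT | VC [5, 13]
  [6] addr=0xd1 blk=13 s=1: VC-HIT | VC [5, 3]
  [7] addr=0xda blk=13 s=1: L1-HIT | VC [5, 3]
  [8] addr=0xf5 blk=15 s=1: MISS | VC [5, 3, 13]
  [9] addr=0x56 blk=5 s=1: VC-HIT | VC [15, 3, 13]
  [10] addr=0x36 blk=3 s=1: VC-HIT | VC [15, 5, 13]
  [11] addr=0xdd blk=13 s=1: VC-HIT | VC [15, 5, 3]
  [12] addr=0x5d blk=5 s=1: VC-HIT | VC [15, 13, 3]
  [13] addr=0x3d blk=3 s=1: VC-HIT | VC [15, 13, 5]

OUTCOME = VC-HIT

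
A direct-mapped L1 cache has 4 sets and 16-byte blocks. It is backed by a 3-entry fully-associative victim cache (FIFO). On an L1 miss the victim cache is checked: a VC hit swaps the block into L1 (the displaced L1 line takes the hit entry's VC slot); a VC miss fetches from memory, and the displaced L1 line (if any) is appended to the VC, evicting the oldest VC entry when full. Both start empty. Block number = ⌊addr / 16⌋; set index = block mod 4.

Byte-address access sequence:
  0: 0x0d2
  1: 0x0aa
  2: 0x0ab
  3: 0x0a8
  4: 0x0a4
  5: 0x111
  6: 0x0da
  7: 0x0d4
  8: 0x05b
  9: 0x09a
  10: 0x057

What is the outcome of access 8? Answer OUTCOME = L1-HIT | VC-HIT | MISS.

#0 0xd2→b13/s1 MISS; vc=[]
#1 0xaa→b10/s2 MISS; vc=[]
#2 0xab→b10/s2 L1-HIT; vc=[]
#3 0xa8→b10/s2 L1-HIT; vc=[]
#4 0xa4→b10/s2 L1-HIT; vc=[]
#5 0x111→b17/s1 MISS; vc=[13]
#6 0xda→b13/s1 VC-HIT; vc=[17]
#7 0xd4→b13/s1 L1-HIT; vc=[17]
#8 0x5b→b5/s1 MISS; vc=[17,13]
#9 0x9a→b9/s1 MISS; vc=[17,13,5]
#10 0x57→b5/s1 VC-HIT; vc=[17,13,9]

OUTCOME = MISS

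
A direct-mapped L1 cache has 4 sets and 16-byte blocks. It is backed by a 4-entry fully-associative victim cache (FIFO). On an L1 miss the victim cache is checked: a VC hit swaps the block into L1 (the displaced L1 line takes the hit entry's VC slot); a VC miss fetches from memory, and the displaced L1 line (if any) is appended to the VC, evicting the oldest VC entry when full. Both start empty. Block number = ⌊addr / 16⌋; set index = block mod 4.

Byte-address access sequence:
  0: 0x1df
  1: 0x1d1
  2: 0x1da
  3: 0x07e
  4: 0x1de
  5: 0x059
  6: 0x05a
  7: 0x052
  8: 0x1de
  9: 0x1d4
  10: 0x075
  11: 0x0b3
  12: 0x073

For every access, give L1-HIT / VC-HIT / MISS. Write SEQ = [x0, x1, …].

  [0] addr=0x1df blk=29 s=1: MISS | VC []
  [1] addr=0x1d1 blk=29 s=1: L1-HIT | VC []
  [2] addr=0x1da blk=29 s=1: L1-HIT | VC []
  [3] addr=0x7e blk=7 s=3: MISS | VC []
  [4] addr=0x1de blk=29 s=1: L1-HIT | VC []
  [5] addr=0x59 blk=5 s=1: MISS | VC [29]
  [6] addr=0x5a blk=5 s=1: L1-HIT | VC [29]
  [7] addr=0x52 blk=5 s=1: L1-HIT | VC [29]
  [8] addr=0x1de blk=29 s=1: VC-HIT | VC [5]
  [9] addr=0x1d4 blk=29 s=1: L1-HIT | VC [5]
  [10] addr=0x75 blk=7 s=3: L1-HIT | VC [5]
  [11] addr=0xb3 blk=11 s=3: MISS | VC [5, 7]
  [12] addr=0x73 blk=7 s=3: VC-HIT | VC [5, 11]

SEQ = [MISS, L1-HIT, L1-HIT, MISS, L1-HIT, MISS, L1-HIT, L1-HIT, VC-HIT, L1-HIT, L1-HIT, MISS, VC-HIT]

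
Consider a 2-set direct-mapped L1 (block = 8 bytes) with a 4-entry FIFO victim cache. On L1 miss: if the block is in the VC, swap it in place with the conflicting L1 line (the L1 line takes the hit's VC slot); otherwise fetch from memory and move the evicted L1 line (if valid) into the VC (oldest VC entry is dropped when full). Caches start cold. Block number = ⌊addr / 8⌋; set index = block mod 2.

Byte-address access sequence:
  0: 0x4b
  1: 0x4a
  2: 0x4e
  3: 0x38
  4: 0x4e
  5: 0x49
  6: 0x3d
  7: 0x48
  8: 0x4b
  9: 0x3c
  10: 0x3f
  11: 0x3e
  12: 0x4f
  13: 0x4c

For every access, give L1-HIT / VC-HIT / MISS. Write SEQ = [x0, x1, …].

  [0] addr=0x4b blk=9 s=1: MISS | VC []
  [1] addr=0x4a blk=9 s=1: L1-HIT | VC []
  [2] addr=0x4e blk=9 s=1: L1-HIT | VC []
  [3] addr=0x38 blk=7 s=1: MISS | VC [9]
  [4] addr=0x4e blk=9 s=1: VC-HIT | VC [7]
  [5] addr=0x49 blk=9 s=1: L1-HIT | VC [7]
  [6] addr=0x3d blk=7 s=1: VC-HIT | VC [9]
  [7] addr=0x48 blk=9 s=1: VC-HIT | VC [7]
  [8] addr=0x4b blk=9 s=1: L1-HIT | VC [7]
  [9] addr=0x3c blk=7 s=1: VC-HIT | VC [9]
  [10] addr=0x3f blk=7 s=1: L1-HIT | VC [9]
  [11] addr=0x3e blk=7 s=1: L1-HIT | VC [9]
  [12] addr=0x4f blk=9 s=1: VC-HIT | VC [7]
  [13] addr=0x4c blk=9 s=1: L1-HIT | VC [7]

SEQ = [MISS, L1-HIT, L1-HIT, MISS, VC-HIT, L1-HIT, VC-HIT, VC-HIT, L1-HIT, VC-HIT, L1-HIT, L1-HIT, VC-HIT, L1-HIT]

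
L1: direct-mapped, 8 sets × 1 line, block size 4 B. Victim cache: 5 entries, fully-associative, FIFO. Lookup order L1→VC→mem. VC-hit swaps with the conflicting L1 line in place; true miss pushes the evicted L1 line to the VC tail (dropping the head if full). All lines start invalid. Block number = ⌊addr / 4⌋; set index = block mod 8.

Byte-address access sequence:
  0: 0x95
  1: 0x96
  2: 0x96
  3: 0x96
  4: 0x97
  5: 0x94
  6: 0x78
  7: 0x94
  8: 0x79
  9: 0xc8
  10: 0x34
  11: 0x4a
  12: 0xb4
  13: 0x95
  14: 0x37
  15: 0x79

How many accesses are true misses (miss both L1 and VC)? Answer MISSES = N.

MISSES = 6

0: 0x95 (blk 37, set 5) → MISS  vc=[]
1: 0x96 (blk 37, set 5) → L1-HIT  vc=[]
2: 0x96 (blk 37, set 5) → L1-HIT  vc=[]
3: 0x96 (blk 37, set 5) → L1-HIT  vc=[]
4: 0x97 (blk 37, set 5) → L1-HIT  vc=[]
5: 0x94 (blk 37, set 5) → L1-HIT  vc=[]
6: 0x78 (blk 30, set 6) → MISS  vc=[]
7: 0x94 (blk 37, set 5) → L1-HIT  vc=[]
8: 0x79 (blk 30, set 6) → L1-HIT  vc=[]
9: 0xc8 (blk 50, set 2) → MISS  vc=[]
10: 0x34 (blk 13, set 5) → MISS  vc=[37]
11: 0x4a (blk 18, set 2) → MISS  vc=[37, 50]
12: 0xb4 (blk 45, set 5) → MISS  vc=[37, 50, 13]
13: 0x95 (blk 37, set 5) → VC-HIT  vc=[45, 50, 13]
14: 0x37 (blk 13, set 5) → VC-HIT  vc=[45, 50, 37]
15: 0x79 (blk 30, set 6) → L1-HIT  vc=[45, 50, 37]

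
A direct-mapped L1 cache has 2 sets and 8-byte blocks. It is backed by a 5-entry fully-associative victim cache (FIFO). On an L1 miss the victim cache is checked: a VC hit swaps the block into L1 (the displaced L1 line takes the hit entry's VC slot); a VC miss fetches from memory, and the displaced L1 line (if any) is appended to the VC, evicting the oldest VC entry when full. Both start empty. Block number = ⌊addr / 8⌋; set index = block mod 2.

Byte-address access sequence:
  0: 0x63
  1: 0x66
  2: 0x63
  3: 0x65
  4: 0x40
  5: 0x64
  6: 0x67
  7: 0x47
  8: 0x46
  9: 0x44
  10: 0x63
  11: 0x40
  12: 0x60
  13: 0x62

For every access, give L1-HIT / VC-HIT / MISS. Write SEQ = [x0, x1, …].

SEQ = [MISS, L1-HIT, L1-HIT, L1-HIT, MISS, VC-HIT, L1-HIT, VC-HIT, L1-HIT, L1-HIT, VC-HIT, VC-HIT, VC-HIT, L1-HIT]

0: 0x63 (blk 12, set 0) → MISS  vc=[]
1: 0x66 (blk 12, set 0) → L1-HIT  vc=[]
2: 0x63 (blk 12, set 0) → L1-HIT  vc=[]
3: 0x65 (blk 12, set 0) → L1-HIT  vc=[]
4: 0x40 (blk 8, set 0) → MISS  vc=[12]
5: 0x64 (blk 12, set 0) → VC-HIT  vc=[8]
6: 0x67 (blk 12, set 0) → L1-HIT  vc=[8]
7: 0x47 (blk 8, set 0) → VC-HIT  vc=[12]
8: 0x46 (blk 8, set 0) → L1-HIT  vc=[12]
9: 0x44 (blk 8, set 0) → L1-HIT  vc=[12]
10: 0x63 (blk 12, set 0) → VC-HIT  vc=[8]
11: 0x40 (blk 8, set 0) → VC-HIT  vc=[12]
12: 0x60 (blk 12, set 0) → VC-HIT  vc=[8]
13: 0x62 (blk 12, set 0) → L1-HIT  vc=[8]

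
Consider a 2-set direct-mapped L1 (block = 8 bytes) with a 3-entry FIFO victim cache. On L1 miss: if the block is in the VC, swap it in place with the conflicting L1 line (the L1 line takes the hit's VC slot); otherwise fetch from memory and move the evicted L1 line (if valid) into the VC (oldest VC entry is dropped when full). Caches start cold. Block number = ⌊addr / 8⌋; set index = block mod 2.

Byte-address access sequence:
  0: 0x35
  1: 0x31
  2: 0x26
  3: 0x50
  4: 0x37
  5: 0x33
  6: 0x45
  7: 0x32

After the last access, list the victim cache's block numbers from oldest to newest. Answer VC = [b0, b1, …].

#0 0x35→b6/s0 MISS; vc=[]
#1 0x31→b6/s0 L1-HIT; vc=[]
#2 0x26→b4/s0 MISS; vc=[6]
#3 0x50→b10/s0 MISS; vc=[6,4]
#4 0x37→b6/s0 VC-HIT; vc=[10,4]
#5 0x33→b6/s0 L1-HIT; vc=[10,4]
#6 0x45→b8/s0 MISS; vc=[10,4,6]
#7 0x32→b6/s0 VC-HIT; vc=[10,4,8]

VC = [10, 4, 8]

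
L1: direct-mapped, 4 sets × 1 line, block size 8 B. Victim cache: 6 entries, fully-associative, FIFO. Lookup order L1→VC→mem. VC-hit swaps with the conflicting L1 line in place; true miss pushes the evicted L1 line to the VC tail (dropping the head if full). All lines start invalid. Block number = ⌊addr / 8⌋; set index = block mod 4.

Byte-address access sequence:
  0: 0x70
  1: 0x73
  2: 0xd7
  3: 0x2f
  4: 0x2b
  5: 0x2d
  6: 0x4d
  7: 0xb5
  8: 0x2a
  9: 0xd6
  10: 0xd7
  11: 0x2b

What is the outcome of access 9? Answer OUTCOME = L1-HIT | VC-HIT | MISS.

OUTCOME = VC-HIT

0: 0x70 (blk 14, set 2) → MISS  vc=[]
1: 0x73 (blk 14, set 2) → L1-HIT  vc=[]
2: 0xd7 (blk 26, set 2) → MISS  vc=[14]
3: 0x2f (blk 5, set 1) → MISS  vc=[14]
4: 0x2b (blk 5, set 1) → L1-HIT  vc=[14]
5: 0x2d (blk 5, set 1) → L1-HIT  vc=[14]
6: 0x4d (blk 9, set 1) → MISS  vc=[14, 5]
7: 0xb5 (blk 22, set 2) → MISS  vc=[14, 5, 26]
8: 0x2a (blk 5, set 1) → VC-HIT  vc=[14, 9, 26]
9: 0xd6 (blk 26, set 2) → VC-HIT  vc=[14, 9, 22]
10: 0xd7 (blk 26, set 2) → L1-HIT  vc=[14, 9, 22]
11: 0x2b (blk 5, set 1) → L1-HIT  vc=[14, 9, 22]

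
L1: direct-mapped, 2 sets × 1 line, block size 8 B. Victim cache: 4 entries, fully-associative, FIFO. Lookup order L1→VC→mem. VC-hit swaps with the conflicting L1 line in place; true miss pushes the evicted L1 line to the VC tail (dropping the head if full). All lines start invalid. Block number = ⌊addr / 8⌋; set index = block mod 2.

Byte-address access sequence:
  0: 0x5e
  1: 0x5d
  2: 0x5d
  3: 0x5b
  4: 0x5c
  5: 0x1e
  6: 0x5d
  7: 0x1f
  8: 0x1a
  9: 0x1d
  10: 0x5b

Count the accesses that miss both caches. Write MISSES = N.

MISSES = 2

  [0] addr=0x5e blk=11 s=1: MISS | VC []
  [1] addr=0x5d blk=11 s=1: L1-HIT | VC []
  [2] addr=0x5d blk=11 s=1: L1-HIT | VC []
  [3] addr=0x5b blk=11 s=1: L1-HIT | VC []
  [4] addr=0x5c blk=11 s=1: L1-HIT | VC []
  [5] addr=0x1e blk=3 s=1: MISS | VC [11]
  [6] addr=0x5d blk=11 s=1: VC-HIT | VC [3]
  [7] addr=0x1f blk=3 s=1: VC-HIT | VC [11]
  [8] addr=0x1a blk=3 s=1: L1-HIT | VC [11]
  [9] addr=0x1d blk=3 s=1: L1-HIT | VC [11]
  [10] addr=0x5b blk=11 s=1: VC-HIT | VC [3]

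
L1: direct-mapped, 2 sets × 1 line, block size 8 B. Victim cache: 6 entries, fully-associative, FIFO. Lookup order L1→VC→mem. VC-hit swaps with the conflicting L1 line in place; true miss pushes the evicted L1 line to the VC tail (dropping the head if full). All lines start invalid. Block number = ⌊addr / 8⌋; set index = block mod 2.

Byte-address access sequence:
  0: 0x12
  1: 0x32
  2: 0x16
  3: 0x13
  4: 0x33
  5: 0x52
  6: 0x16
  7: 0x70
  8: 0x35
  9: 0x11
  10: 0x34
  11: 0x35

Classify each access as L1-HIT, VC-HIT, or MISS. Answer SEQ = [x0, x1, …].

SEQ = [MISS, MISS, VC-HIT, L1-HIT, VC-HIT, MISS, VC-HIT, MISS, VC-HIT, VC-HIT, VC-HIT, L1-HIT]

  [0] addr=0x12 blk=2 s=0: MISS | VC []
  [1] addr=0x32 blk=6 s=0: MISS | VC [2]
  [2] addr=0x16 blk=2 s=0: VC-HIT | VC [6]
  [3] addr=0x13 blk=2 s=0: L1-HIT | VC [6]
  [4] addr=0x33 blk=6 s=0: VC-HIT | VC [2]
  [5] addr=0x52 blk=10 s=0: MISS | VC [2, 6]
  [6] addr=0x16 blk=2 s=0: VC-HIT | VC [10, 6]
  [7] addr=0x70 blk=14 s=0: MISS | VC [10, 6, 2]
  [8] addr=0x35 blk=6 s=0: VC-HIT | VC [10, 14, 2]
  [9] addr=0x11 blk=2 s=0: VC-HIT | VC [10, 14, 6]
  [10] addr=0x34 blk=6 s=0: VC-HIT | VC [10, 14, 2]
  [11] addr=0x35 blk=6 s=0: L1-HIT | VC [10, 14, 2]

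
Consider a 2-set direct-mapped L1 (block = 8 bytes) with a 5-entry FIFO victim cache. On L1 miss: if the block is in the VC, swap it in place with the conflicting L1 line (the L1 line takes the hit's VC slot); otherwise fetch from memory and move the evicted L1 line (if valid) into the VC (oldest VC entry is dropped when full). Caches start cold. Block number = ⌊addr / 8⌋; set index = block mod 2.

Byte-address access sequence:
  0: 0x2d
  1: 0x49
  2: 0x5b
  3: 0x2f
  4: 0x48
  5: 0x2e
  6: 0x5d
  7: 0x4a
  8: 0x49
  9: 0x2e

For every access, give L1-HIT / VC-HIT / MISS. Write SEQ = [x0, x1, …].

  [0] addr=0x2d blk=5 s=1: MISS | VC []
  [1] addr=0x49 blk=9 s=1: MISS | VC [5]
  [2] addr=0x5b blk=11 s=1: MISS | VC [5, 9]
  [3] addr=0x2f blk=5 s=1: VC-HIT | VC [11, 9]
  [4] addr=0x48 blk=9 s=1: VC-HIT | VC [11, 5]
  [5] addr=0x2e blk=5 s=1: VC-HIT | VC [11, 9]
  [6] addr=0x5d blk=11 s=1: VC-HIT | VC [5, 9]
  [7] addr=0x4a blk=9 s=1: VC-HIT | VC [5, 11]
  [8] addr=0x49 blk=9 s=1: L1-HIT | VC [5, 11]
  [9] addr=0x2e blk=5 s=1: VC-HIT | VC [9, 11]

SEQ = [MISS, MISS, MISS, VC-HIT, VC-HIT, VC-HIT, VC-HIT, VC-HIT, L1-HIT, VC-HIT]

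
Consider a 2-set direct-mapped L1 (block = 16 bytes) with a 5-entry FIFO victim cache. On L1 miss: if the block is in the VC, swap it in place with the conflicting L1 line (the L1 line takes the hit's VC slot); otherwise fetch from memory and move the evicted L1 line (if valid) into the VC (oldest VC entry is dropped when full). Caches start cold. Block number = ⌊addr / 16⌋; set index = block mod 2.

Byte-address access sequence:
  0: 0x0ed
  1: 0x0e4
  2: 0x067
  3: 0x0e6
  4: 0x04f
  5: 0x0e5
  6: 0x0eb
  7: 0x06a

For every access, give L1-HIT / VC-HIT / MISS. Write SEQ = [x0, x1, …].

SEQ = [MISS, L1-HIT, MISS, VC-HIT, MISS, VC-HIT, L1-HIT, VC-HIT]

0: 0xed (blk 14, set 0) → MISS  vc=[]
1: 0xe4 (blk 14, set 0) → L1-HIT  vc=[]
2: 0x67 (blk 6, set 0) → MISS  vc=[14]
3: 0xe6 (blk 14, set 0) → VC-HIT  vc=[6]
4: 0x4f (blk 4, set 0) → MISS  vc=[6, 14]
5: 0xe5 (blk 14, set 0) → VC-HIT  vc=[6, 4]
6: 0xeb (blk 14, set 0) → L1-HIT  vc=[6, 4]
7: 0x6a (blk 6, set 0) → VC-HIT  vc=[14, 4]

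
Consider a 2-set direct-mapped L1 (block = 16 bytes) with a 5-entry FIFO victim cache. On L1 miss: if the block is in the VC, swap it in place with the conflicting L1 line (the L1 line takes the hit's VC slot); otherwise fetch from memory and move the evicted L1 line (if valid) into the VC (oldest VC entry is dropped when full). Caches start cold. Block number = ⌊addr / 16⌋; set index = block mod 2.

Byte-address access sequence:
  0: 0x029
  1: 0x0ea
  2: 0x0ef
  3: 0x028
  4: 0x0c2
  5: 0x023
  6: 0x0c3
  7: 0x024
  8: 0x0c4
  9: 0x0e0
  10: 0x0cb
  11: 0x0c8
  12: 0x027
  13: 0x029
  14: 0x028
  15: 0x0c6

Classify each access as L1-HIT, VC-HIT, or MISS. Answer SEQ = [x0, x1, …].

SEQ = [MISS, MISS, L1-HIT, VC-HIT, MISS, VC-HIT, VC-HIT, VC-HIT, VC-HIT, VC-HIT, VC-HIT, L1-HIT, VC-HIT, L1-HIT, L1-HIT, VC-HIT]

0: 0x29 (blk 2, set 0) → MISS  vc=[]
1: 0xea (blk 14, set 0) → MISS  vc=[2]
2: 0xef (blk 14, set 0) → L1-HIT  vc=[2]
3: 0x28 (blk 2, set 0) → VC-HIT  vc=[14]
4: 0xc2 (blk 12, set 0) → MISS  vc=[14, 2]
5: 0x23 (blk 2, set 0) → VC-HIT  vc=[14, 12]
6: 0xc3 (blk 12, set 0) → VC-HIT  vc=[14, 2]
7: 0x24 (blk 2, set 0) → VC-HIT  vc=[14, 12]
8: 0xc4 (blk 12, set 0) → VC-HIT  vc=[14, 2]
9: 0xe0 (blk 14, set 0) → VC-HIT  vc=[12, 2]
10: 0xcb (blk 12, set 0) → VC-HIT  vc=[14, 2]
11: 0xc8 (blk 12, set 0) → L1-HIT  vc=[14, 2]
12: 0x27 (blk 2, set 0) → VC-HIT  vc=[14, 12]
13: 0x29 (blk 2, set 0) → L1-HIT  vc=[14, 12]
14: 0x28 (blk 2, set 0) → L1-HIT  vc=[14, 12]
15: 0xc6 (blk 12, set 0) → VC-HIT  vc=[14, 2]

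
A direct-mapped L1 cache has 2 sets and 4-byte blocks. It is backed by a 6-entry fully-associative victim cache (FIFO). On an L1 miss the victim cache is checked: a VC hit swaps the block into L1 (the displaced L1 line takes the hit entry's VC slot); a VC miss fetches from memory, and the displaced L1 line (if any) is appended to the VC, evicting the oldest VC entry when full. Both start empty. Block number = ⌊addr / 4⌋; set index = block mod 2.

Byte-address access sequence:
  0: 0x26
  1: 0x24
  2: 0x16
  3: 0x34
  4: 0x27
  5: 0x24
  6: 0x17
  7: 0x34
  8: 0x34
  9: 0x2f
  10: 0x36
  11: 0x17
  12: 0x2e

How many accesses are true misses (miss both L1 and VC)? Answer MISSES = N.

#0 0x26→b9/s1 MISS; vc=[]
#1 0x24→b9/s1 L1-HIT; vc=[]
#2 0x16→b5/s1 MISS; vc=[9]
#3 0x34→b13/s1 MISS; vc=[9,5]
#4 0x27→b9/s1 VC-HIT; vc=[13,5]
#5 0x24→b9/s1 L1-HIT; vc=[13,5]
#6 0x17→b5/s1 VC-HIT; vc=[13,9]
#7 0x34→b13/s1 VC-HIT; vc=[5,9]
#8 0x34→b13/s1 L1-HIT; vc=[5,9]
#9 0x2f→b11/s1 MISS; vc=[5,9,13]
#10 0x36→b13/s1 VC-HIT; vc=[5,9,11]
#11 0x17→b5/s1 VC-HIT; vc=[13,9,11]
#12 0x2e→b11/s1 VC-HIT; vc=[13,9,5]

MISSES = 4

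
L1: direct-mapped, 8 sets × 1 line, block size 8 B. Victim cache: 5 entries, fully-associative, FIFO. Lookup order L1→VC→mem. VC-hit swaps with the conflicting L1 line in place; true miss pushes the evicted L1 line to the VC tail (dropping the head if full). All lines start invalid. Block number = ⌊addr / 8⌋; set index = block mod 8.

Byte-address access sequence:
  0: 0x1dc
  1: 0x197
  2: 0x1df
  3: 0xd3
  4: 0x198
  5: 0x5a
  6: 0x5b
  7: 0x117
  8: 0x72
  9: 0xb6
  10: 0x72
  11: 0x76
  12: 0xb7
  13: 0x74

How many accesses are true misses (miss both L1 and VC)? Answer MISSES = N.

MISSES = 8

  [0] addr=0x1dc blk=59 s=3: MISS | VC []
  [1] addr=0x197 blk=50 s=2: MISS | VC []
  [2] addr=0x1df blk=59 s=3: L1-HIT | VC []
  [3] addr=0xd3 blk=26 s=2: MISS | VC [50]
  [4] addr=0x198 blk=51 s=3: MISS | VC [50, 59]
  [5] addr=0x5a blk=11 s=3: MISS | VC [50, 59, 51]
  [6] addr=0x5b blk=11 s=3: L1-HIT | VC [50, 59, 51]
  [7] addr=0x117 blk=34 s=2: MISS | VC [50, 59, 51, 26]
  [8] addr=0x72 blk=14 s=6: MISS | VC [50, 59, 51, 26]
  [9] addr=0xb6 blk=22 s=6: MISS | VC [50, 59, 51, 26, 14]
  [10] addr=0x72 blk=14 s=6: VC-HIT | VC [50, 59, 51, 26, 22]
  [11] addr=0x76 blk=14 s=6: L1-HIT | VC [50, 59, 51, 26, 22]
  [12] addr=0xb7 blk=22 s=6: VC-HIT | VC [50, 59, 51, 26, 14]
  [13] addr=0x74 blk=14 s=6: VC-HIT | VC [50, 59, 51, 26, 22]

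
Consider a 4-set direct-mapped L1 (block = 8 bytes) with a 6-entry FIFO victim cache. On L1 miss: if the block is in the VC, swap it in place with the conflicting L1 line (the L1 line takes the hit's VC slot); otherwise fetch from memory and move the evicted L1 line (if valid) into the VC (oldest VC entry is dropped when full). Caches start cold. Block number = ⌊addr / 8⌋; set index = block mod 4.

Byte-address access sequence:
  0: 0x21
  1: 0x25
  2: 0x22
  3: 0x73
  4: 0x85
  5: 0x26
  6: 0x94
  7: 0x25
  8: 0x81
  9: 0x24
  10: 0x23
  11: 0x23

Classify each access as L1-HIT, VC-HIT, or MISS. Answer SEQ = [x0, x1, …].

#0 0x21→b4/s0 MISS; vc=[]
#1 0x25→b4/s0 L1-HIT; vc=[]
#2 0x22→b4/s0 L1-HIT; vc=[]
#3 0x73→b14/s2 MISS; vc=[]
#4 0x85→b16/s0 MISS; vc=[4]
#5 0x26→b4/s0 VC-HIT; vc=[16]
#6 0x94→b18/s2 MISS; vc=[16,14]
#7 0x25→b4/s0 L1-HIT; vc=[16,14]
#8 0x81→b16/s0 VC-HIT; vc=[4,14]
#9 0x24→b4/s0 VC-HIT; vc=[16,14]
#10 0x23→b4/s0 L1-HIT; vc=[16,14]
#11 0x23→b4/s0 L1-HIT; vc=[16,14]

SEQ = [MISS, L1-HIT, L1-HIT, MISS, MISS, VC-HIT, MISS, L1-HIT, VC-HIT, VC-HIT, L1-HIT, L1-HIT]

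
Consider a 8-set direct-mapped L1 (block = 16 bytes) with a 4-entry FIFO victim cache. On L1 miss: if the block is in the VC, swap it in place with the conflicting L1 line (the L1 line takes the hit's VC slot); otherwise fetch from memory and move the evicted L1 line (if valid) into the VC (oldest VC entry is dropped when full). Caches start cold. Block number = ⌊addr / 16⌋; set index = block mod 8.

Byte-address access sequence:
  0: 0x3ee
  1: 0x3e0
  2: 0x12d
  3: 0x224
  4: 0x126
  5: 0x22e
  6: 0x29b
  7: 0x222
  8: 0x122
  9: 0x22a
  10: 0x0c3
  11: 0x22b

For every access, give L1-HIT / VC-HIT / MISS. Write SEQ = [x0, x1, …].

  [0] addr=0x3ee blk=62 s=6: MISS | VC []
  [1] addr=0x3e0 blk=62 s=6: L1-HIT | VC []
  [2] addr=0x12d blk=18 s=2: MISS | VC []
  [3] addr=0x224 blk=34 s=2: MISS | VC [18]
  [4] addr=0x126 blk=18 s=2: VC-HIT | VC [34]
  [5] addr=0x22e blk=34 s=2: VC-HIT | VC [18]
  [6] addr=0x29b blk=41 s=1: MISS | VC [18]
  [7] addr=0x222 blk=34 s=2: L1-HIT | VC [18]
  [8] addr=0x122 blk=18 s=2: VC-HIT | VC [34]
  [9] addr=0x22a blk=34 s=2: VC-HIT | VC [18]
  [10] addr=0xc3 blk=12 s=4: MISS | VC [18]
  [11] addr=0x22b blk=34 s=2: L1-HIT | VC [18]

SEQ = [MISS, L1-HIT, MISS, MISS, VC-HIT, VC-HIT, MISS, L1-HIT, VC-HIT, VC-HIT, MISS, L1-HIT]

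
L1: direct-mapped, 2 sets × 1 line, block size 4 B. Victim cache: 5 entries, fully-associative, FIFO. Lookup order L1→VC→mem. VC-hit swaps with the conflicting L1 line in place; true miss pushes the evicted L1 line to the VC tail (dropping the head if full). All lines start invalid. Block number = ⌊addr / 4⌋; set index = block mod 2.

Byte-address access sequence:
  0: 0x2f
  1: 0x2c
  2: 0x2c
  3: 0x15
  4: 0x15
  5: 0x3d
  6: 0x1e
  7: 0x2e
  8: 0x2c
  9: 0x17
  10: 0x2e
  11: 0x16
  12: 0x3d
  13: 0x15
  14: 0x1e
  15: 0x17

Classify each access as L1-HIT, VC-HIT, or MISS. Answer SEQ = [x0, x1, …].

  [0] addr=0x2f blk=11 s=1: MISS | VC []
  [1] addr=0x2c blk=11 s=1: L1-HIT | VC []
  [2] addr=0x2c blk=11 s=1: L1-HIT | VC []
  [3] addr=0x15 blk=5 s=1: MISS | VC [11]
  [4] addr=0x15 blk=5 s=1: L1-HIT | VC [11]
  [5] addr=0x3d blk=15 s=1: MISS | VC [11, 5]
  [6] addr=0x1e blk=7 s=1: MISS | VC [11, 5, 15]
  [7] addr=0x2e blk=11 s=1: VC-HIT | VC [7, 5, 15]
  [8] addr=0x2c blk=11 s=1: L1-HIT | VC [7, 5, 15]
  [9] addr=0x17 blk=5 s=1: VC-HIT | VC [7, 11, 15]
  [10] addr=0x2e blk=11 s=1: VC-HIT | VC [7, 5, 15]
  [11] addr=0x16 blk=5 s=1: VC-HIT | VC [7, 11, 15]
  [12] addr=0x3d blk=15 s=1: VC-HIT | VC [7, 11, 5]
  [13] addr=0x15 blk=5 s=1: VC-HIT | VC [7, 11, 15]
  [14] addr=0x1e blk=7 s=1: VC-HIT | VC [5, 11, 15]
  [15] addr=0x17 blk=5 s=1: VC-HIT | VC [7, 11, 15]

SEQ = [MISS, L1-HIT, L1-HIT, MISS, L1-HIT, MISS, MISS, VC-HIT, L1-HIT, VC-HIT, VC-HIT, VC-HIT, VC-HIT, VC-HIT, VC-HIT, VC-HIT]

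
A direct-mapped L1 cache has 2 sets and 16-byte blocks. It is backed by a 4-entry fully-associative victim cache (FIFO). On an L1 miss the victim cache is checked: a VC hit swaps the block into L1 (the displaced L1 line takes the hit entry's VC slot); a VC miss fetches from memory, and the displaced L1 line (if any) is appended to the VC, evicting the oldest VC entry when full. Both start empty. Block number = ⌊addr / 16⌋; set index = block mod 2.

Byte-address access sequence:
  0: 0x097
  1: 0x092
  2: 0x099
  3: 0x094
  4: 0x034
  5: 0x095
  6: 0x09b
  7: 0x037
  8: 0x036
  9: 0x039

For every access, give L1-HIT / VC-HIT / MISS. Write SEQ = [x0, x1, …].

#0 0x97→b9/s1 MISS; vc=[]
#1 0x92→b9/s1 L1-HIT; vc=[]
#2 0x99→b9/s1 L1-HIT; vc=[]
#3 0x94→b9/s1 L1-HIT; vc=[]
#4 0x34→b3/s1 MISS; vc=[9]
#5 0x95→b9/s1 VC-HIT; vc=[3]
#6 0x9b→b9/s1 L1-HIT; vc=[3]
#7 0x37→b3/s1 VC-HIT; vc=[9]
#8 0x36→b3/s1 L1-HIT; vc=[9]
#9 0x39→b3/s1 L1-HIT; vc=[9]

SEQ = [MISS, L1-HIT, L1-HIT, L1-HIT, MISS, VC-HIT, L1-HIT, VC-HIT, L1-HIT, L1-HIT]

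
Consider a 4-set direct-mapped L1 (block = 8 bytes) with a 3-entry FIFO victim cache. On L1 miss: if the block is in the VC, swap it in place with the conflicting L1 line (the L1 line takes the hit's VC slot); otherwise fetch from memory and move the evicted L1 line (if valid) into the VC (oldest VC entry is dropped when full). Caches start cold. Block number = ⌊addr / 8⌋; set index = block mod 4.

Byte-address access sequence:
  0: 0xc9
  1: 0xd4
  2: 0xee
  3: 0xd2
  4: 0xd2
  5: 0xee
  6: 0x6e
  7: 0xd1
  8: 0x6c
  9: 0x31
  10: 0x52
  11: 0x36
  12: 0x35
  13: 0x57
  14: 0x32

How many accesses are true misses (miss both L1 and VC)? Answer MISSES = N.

  [0] addr=0xc9 blk=25 s=1: MISS | VC []
  [1] addr=0xd4 blk=26 s=2: MISS | VC []
  [2] addr=0xee blk=29 s=1: MISS | VC [25]
  [3] addr=0xd2 blk=26 s=2: L1-HIT | VC [25]
  [4] addr=0xd2 blk=26 s=2: L1-HIT | VC [25]
  [5] addr=0xee blk=29 s=1: L1-HIT | VC [25]
  [6] addr=0x6e blk=13 s=1: MISS | VC [25, 29]
  [7] addr=0xd1 blk=26 s=2: L1-HIT | VC [25, 29]
  [8] addr=0x6c blk=13 s=1: L1-HIT | VC [25, 29]
  [9] addr=0x31 blk=6 s=2: MISS | VC [25, 29, 26]
  [10] addr=0x52 blk=10 s=2: MISS | VC [29, 26, 6]
  [11] addr=0x36 blk=6 s=2: VC-HIT | VC [29, 26, 10]
  [12] addr=0x35 blk=6 s=2: L1-HIT | VC [29, 26, 10]
  [13] addr=0x57 blk=10 s=2: VC-HIT | VC [29, 26, 6]
  [14] addr=0x32 blk=6 s=2: VC-HIT | VC [29, 26, 10]

MISSES = 6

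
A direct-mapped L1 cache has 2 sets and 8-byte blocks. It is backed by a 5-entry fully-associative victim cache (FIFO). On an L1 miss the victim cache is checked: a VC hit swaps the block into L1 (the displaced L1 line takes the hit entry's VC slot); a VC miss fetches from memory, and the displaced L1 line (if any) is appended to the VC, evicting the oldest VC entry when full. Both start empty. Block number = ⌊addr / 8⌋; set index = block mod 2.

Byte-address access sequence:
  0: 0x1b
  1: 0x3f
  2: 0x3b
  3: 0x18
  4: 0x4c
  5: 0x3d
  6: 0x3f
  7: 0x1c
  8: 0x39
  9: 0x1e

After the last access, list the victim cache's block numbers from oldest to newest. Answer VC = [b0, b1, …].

#0 0x1b→b3/s1 MISS; vc=[]
#1 0x3f→b7/s1 MISS; vc=[3]
#2 0x3b→b7/s1 L1-HIT; vc=[3]
#3 0x18→b3/s1 VC-HIT; vc=[7]
#4 0x4c→b9/s1 MISS; vc=[7,3]
#5 0x3d→b7/s1 VC-HIT; vc=[9,3]
#6 0x3f→b7/s1 L1-HIT; vc=[9,3]
#7 0x1c→b3/s1 VC-HIT; vc=[9,7]
#8 0x39→b7/s1 VC-HIT; vc=[9,3]
#9 0x1e→b3/s1 VC-HIT; vc=[9,7]

VC = [9, 7]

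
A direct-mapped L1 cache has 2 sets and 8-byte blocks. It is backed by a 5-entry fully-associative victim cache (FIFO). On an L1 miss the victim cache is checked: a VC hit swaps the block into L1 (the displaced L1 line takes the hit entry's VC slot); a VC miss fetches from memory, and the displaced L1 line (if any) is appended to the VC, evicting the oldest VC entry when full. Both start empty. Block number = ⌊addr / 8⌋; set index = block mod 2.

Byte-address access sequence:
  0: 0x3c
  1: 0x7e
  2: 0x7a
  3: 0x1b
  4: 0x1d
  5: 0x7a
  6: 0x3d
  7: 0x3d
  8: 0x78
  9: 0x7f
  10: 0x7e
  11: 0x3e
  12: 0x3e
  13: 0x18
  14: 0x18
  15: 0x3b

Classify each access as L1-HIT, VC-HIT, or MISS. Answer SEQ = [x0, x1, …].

SEQ = [MISS, MISS, L1-HIT, MISS, L1-HIT, VC-HIT, VC-HIT, L1-HIT, VC-HIT, L1-HIT, L1-HIT, VC-HIT, L1-HIT, VC-HIT, L1-HIT, VC-HIT]

#0 0x3c→b7/s1 MISS; vc=[]
#1 0x7e→b15/s1 MISS; vc=[7]
#2 0x7a→b15/s1 L1-HIT; vc=[7]
#3 0x1b→b3/s1 MISS; vc=[7,15]
#4 0x1d→b3/s1 L1-HIT; vc=[7,15]
#5 0x7a→b15/s1 VC-HIT; vc=[7,3]
#6 0x3d→b7/s1 VC-HIT; vc=[15,3]
#7 0x3d→b7/s1 L1-HIT; vc=[15,3]
#8 0x78→b15/s1 VC-HIT; vc=[7,3]
#9 0x7f→b15/s1 L1-HIT; vc=[7,3]
#10 0x7e→b15/s1 L1-HIT; vc=[7,3]
#11 0x3e→b7/s1 VC-HIT; vc=[15,3]
#12 0x3e→b7/s1 L1-HIT; vc=[15,3]
#13 0x18→b3/s1 VC-HIT; vc=[15,7]
#14 0x18→b3/s1 L1-HIT; vc=[15,7]
#15 0x3b→b7/s1 VC-HIT; vc=[15,3]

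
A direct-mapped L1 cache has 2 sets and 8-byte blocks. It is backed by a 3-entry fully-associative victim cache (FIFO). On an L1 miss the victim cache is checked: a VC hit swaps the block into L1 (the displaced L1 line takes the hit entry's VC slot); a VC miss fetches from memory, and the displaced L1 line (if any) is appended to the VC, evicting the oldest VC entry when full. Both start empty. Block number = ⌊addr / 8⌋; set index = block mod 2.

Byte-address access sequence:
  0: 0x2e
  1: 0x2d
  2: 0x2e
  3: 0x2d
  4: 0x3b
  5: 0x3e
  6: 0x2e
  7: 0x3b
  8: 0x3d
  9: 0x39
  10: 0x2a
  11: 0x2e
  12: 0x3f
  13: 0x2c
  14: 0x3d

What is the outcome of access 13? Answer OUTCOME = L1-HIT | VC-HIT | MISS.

OUTCOME = VC-HIT

#0 0x2e→b5/s1 MISS; vc=[]
#1 0x2d→b5/s1 L1-HIT; vc=[]
#2 0x2e→b5/s1 L1-HIT; vc=[]
#3 0x2d→b5/s1 L1-HIT; vc=[]
#4 0x3b→b7/s1 MISS; vc=[5]
#5 0x3e→b7/s1 L1-HIT; vc=[5]
#6 0x2e→b5/s1 VC-HIT; vc=[7]
#7 0x3b→b7/s1 VC-HIT; vc=[5]
#8 0x3d→b7/s1 L1-HIT; vc=[5]
#9 0x39→b7/s1 L1-HIT; vc=[5]
#10 0x2a→b5/s1 VC-HIT; vc=[7]
#11 0x2e→b5/s1 L1-HIT; vc=[7]
#12 0x3f→b7/s1 VC-HIT; vc=[5]
#13 0x2c→b5/s1 VC-HIT; vc=[7]
#14 0x3d→b7/s1 VC-HIT; vc=[5]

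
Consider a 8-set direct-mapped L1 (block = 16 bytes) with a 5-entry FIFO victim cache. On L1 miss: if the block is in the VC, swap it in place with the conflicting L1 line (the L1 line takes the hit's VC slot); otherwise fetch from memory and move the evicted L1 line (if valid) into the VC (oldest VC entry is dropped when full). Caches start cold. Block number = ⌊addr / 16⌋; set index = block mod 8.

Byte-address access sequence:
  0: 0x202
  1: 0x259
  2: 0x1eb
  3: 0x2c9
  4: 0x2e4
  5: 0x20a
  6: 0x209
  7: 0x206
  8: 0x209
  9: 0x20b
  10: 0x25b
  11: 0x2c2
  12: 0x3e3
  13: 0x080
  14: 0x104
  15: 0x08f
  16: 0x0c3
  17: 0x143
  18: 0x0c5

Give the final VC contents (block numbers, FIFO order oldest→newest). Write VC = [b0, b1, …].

VC = [46, 32, 16, 44, 20]

#0 0x202→b32/s0 MISS; vc=[]
#1 0x259→b37/s5 MISS; vc=[]
#2 0x1eb→b30/s6 MISS; vc=[]
#3 0x2c9→b44/s4 MISS; vc=[]
#4 0x2e4→b46/s6 MISS; vc=[30]
#5 0x20a→b32/s0 L1-HIT; vc=[30]
#6 0x209→b32/s0 L1-HIT; vc=[30]
#7 0x206→b32/s0 L1-HIT; vc=[30]
#8 0x209→b32/s0 L1-HIT; vc=[30]
#9 0x20b→b32/s0 L1-HIT; vc=[30]
#10 0x25b→b37/s5 L1-HIT; vc=[30]
#11 0x2c2→b44/s4 L1-HIT; vc=[30]
#12 0x3e3→b62/s6 MISS; vc=[30,46]
#13 0x80→b8/s0 MISS; vc=[30,46,32]
#14 0x104→b16/s0 MISS; vc=[30,46,32,8]
#15 0x8f→b8/s0 VC-HIT; vc=[30,46,32,16]
#16 0xc3→b12/s4 MISS; vc=[30,46,32,16,44]
#17 0x143→b20/s4 MISS; vc=[46,32,16,44,12]
#18 0xc5→b12/s4 VC-HIT; vc=[46,32,16,44,20]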